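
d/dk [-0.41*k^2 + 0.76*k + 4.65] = 0.76 - 0.82*k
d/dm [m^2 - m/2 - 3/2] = 2*m - 1/2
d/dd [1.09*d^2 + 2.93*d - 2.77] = 2.18*d + 2.93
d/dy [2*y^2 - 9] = 4*y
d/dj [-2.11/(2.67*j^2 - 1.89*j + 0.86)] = (11.2674*j - 3.9879)/(2.67*j^2 - 1.89*j + 0.86)^2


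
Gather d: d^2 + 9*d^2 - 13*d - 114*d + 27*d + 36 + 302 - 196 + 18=10*d^2 - 100*d + 160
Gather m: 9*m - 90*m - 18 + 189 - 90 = 81 - 81*m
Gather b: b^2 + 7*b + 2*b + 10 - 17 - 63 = b^2 + 9*b - 70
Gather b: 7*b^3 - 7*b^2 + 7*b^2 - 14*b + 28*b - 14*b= 7*b^3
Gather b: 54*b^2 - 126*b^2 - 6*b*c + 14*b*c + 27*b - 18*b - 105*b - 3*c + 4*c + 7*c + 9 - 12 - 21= -72*b^2 + b*(8*c - 96) + 8*c - 24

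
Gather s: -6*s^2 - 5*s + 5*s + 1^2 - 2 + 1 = -6*s^2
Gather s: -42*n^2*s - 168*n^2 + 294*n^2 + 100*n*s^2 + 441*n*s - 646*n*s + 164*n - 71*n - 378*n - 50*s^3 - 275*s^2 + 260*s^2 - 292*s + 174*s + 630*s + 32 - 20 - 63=126*n^2 - 285*n - 50*s^3 + s^2*(100*n - 15) + s*(-42*n^2 - 205*n + 512) - 51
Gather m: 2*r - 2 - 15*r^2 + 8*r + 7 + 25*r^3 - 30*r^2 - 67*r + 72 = 25*r^3 - 45*r^2 - 57*r + 77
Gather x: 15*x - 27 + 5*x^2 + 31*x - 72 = 5*x^2 + 46*x - 99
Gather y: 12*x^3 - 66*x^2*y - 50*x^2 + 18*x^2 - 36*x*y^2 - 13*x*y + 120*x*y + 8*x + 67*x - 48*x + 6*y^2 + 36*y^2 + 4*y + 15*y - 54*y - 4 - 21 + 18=12*x^3 - 32*x^2 + 27*x + y^2*(42 - 36*x) + y*(-66*x^2 + 107*x - 35) - 7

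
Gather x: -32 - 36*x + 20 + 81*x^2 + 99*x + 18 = 81*x^2 + 63*x + 6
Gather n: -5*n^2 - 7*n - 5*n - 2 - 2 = -5*n^2 - 12*n - 4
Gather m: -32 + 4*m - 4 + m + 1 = 5*m - 35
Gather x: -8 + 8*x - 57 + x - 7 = 9*x - 72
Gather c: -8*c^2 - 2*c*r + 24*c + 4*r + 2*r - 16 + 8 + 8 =-8*c^2 + c*(24 - 2*r) + 6*r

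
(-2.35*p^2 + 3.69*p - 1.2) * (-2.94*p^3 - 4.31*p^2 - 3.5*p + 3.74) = 6.909*p^5 - 0.7201*p^4 - 4.1509*p^3 - 16.532*p^2 + 18.0006*p - 4.488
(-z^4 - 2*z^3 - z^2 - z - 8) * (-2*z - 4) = 2*z^5 + 8*z^4 + 10*z^3 + 6*z^2 + 20*z + 32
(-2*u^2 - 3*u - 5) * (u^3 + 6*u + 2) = -2*u^5 - 3*u^4 - 17*u^3 - 22*u^2 - 36*u - 10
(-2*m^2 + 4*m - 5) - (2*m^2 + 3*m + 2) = -4*m^2 + m - 7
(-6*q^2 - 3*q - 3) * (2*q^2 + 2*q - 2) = -12*q^4 - 18*q^3 + 6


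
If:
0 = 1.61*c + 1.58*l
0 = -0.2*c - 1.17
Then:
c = -5.85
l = 5.96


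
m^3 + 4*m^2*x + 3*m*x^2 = m*(m + x)*(m + 3*x)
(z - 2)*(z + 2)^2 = z^3 + 2*z^2 - 4*z - 8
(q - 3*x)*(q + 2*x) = q^2 - q*x - 6*x^2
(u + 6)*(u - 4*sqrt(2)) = u^2 - 4*sqrt(2)*u + 6*u - 24*sqrt(2)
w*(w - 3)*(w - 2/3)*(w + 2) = w^4 - 5*w^3/3 - 16*w^2/3 + 4*w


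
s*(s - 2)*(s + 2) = s^3 - 4*s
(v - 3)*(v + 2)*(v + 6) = v^3 + 5*v^2 - 12*v - 36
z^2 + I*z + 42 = (z - 6*I)*(z + 7*I)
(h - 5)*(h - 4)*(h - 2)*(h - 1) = h^4 - 12*h^3 + 49*h^2 - 78*h + 40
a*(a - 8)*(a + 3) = a^3 - 5*a^2 - 24*a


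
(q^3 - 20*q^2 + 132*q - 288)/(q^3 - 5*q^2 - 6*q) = (q^2 - 14*q + 48)/(q*(q + 1))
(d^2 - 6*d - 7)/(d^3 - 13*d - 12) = (d - 7)/(d^2 - d - 12)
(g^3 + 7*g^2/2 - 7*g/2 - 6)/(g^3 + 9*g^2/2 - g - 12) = (g + 1)/(g + 2)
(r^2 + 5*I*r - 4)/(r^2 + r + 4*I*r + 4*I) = (r + I)/(r + 1)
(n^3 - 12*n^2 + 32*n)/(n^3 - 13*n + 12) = n*(n^2 - 12*n + 32)/(n^3 - 13*n + 12)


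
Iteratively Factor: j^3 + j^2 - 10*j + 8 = (j + 4)*(j^2 - 3*j + 2) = (j - 2)*(j + 4)*(j - 1)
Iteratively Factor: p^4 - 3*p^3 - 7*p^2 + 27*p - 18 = (p + 3)*(p^3 - 6*p^2 + 11*p - 6) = (p - 1)*(p + 3)*(p^2 - 5*p + 6) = (p - 2)*(p - 1)*(p + 3)*(p - 3)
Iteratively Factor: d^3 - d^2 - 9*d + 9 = (d - 1)*(d^2 - 9) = (d - 1)*(d + 3)*(d - 3)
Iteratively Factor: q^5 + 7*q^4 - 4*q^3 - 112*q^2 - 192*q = (q + 4)*(q^4 + 3*q^3 - 16*q^2 - 48*q) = q*(q + 4)*(q^3 + 3*q^2 - 16*q - 48) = q*(q + 4)^2*(q^2 - q - 12) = q*(q + 3)*(q + 4)^2*(q - 4)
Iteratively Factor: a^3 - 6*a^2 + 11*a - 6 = (a - 3)*(a^2 - 3*a + 2) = (a - 3)*(a - 2)*(a - 1)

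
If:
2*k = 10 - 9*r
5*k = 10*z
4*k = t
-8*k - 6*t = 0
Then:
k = 0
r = 10/9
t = 0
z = 0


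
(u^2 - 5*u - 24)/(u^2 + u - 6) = (u - 8)/(u - 2)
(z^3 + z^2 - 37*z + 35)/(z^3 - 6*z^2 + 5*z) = (z + 7)/z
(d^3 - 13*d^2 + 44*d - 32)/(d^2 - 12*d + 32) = d - 1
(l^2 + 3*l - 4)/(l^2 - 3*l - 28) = (l - 1)/(l - 7)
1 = 1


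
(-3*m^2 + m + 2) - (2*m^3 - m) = -2*m^3 - 3*m^2 + 2*m + 2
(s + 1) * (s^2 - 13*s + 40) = s^3 - 12*s^2 + 27*s + 40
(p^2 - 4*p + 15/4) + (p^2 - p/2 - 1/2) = 2*p^2 - 9*p/2 + 13/4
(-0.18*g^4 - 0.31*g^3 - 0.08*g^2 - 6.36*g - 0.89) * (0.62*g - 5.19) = -0.1116*g^5 + 0.742*g^4 + 1.5593*g^3 - 3.528*g^2 + 32.4566*g + 4.6191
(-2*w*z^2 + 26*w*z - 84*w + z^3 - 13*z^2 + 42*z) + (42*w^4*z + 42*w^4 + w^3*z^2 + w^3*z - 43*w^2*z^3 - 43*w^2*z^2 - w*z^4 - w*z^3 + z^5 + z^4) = 42*w^4*z + 42*w^4 + w^3*z^2 + w^3*z - 43*w^2*z^3 - 43*w^2*z^2 - w*z^4 - w*z^3 - 2*w*z^2 + 26*w*z - 84*w + z^5 + z^4 + z^3 - 13*z^2 + 42*z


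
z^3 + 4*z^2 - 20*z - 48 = (z - 4)*(z + 2)*(z + 6)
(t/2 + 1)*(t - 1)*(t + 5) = t^3/2 + 3*t^2 + 3*t/2 - 5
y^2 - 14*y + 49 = (y - 7)^2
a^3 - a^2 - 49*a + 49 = (a - 7)*(a - 1)*(a + 7)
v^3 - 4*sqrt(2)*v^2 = v^2*(v - 4*sqrt(2))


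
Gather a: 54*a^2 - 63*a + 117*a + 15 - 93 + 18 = 54*a^2 + 54*a - 60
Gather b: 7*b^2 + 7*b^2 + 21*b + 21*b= 14*b^2 + 42*b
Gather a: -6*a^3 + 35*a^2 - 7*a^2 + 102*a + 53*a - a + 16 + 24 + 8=-6*a^3 + 28*a^2 + 154*a + 48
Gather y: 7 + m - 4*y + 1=m - 4*y + 8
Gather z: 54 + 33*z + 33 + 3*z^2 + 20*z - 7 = 3*z^2 + 53*z + 80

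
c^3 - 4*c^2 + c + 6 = (c - 3)*(c - 2)*(c + 1)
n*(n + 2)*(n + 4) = n^3 + 6*n^2 + 8*n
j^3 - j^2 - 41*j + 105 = (j - 5)*(j - 3)*(j + 7)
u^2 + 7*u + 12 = (u + 3)*(u + 4)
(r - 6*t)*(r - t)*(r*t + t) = r^3*t - 7*r^2*t^2 + r^2*t + 6*r*t^3 - 7*r*t^2 + 6*t^3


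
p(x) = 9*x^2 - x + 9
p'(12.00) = 215.00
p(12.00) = 1293.00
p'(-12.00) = -217.00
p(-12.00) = 1317.00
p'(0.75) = 12.50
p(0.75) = 13.31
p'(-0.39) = -8.02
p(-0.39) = 10.76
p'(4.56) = 81.08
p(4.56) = 191.58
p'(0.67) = 11.06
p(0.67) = 12.37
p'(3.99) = 70.82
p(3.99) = 148.29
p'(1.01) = 17.18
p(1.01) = 17.17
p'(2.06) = 36.08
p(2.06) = 45.13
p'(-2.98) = -54.64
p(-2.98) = 91.90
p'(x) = 18*x - 1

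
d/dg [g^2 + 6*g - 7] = 2*g + 6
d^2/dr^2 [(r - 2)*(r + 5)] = 2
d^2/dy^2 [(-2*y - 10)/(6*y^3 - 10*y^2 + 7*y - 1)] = 4*(-(y + 5)*(18*y^2 - 20*y + 7)^2 + (18*y^2 - 20*y + 2*(y + 5)*(9*y - 5) + 7)*(6*y^3 - 10*y^2 + 7*y - 1))/(6*y^3 - 10*y^2 + 7*y - 1)^3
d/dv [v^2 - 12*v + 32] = 2*v - 12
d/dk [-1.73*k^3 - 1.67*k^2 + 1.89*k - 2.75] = -5.19*k^2 - 3.34*k + 1.89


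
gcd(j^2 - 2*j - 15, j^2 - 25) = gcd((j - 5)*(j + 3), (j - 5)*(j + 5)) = j - 5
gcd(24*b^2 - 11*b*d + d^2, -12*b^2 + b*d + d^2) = 3*b - d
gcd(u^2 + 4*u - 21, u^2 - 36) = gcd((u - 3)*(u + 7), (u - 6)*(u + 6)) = 1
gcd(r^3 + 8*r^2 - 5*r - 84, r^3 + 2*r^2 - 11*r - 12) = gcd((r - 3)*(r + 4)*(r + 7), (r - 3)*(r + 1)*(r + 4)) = r^2 + r - 12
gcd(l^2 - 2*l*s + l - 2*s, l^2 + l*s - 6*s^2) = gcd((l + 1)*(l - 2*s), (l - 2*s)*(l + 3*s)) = -l + 2*s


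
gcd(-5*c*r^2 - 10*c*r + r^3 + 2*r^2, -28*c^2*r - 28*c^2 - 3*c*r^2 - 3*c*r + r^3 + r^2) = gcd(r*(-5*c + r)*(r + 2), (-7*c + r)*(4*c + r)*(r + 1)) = 1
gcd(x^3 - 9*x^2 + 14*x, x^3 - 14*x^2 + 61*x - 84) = x - 7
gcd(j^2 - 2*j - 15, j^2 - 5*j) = j - 5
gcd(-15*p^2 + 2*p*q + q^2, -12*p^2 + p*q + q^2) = 3*p - q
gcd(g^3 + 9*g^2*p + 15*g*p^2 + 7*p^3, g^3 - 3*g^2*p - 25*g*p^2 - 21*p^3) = g + p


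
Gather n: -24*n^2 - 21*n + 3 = -24*n^2 - 21*n + 3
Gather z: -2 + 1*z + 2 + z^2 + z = z^2 + 2*z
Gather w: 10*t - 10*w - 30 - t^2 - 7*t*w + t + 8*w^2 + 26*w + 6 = -t^2 + 11*t + 8*w^2 + w*(16 - 7*t) - 24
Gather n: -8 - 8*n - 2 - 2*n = -10*n - 10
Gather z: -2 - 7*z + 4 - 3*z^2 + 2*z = -3*z^2 - 5*z + 2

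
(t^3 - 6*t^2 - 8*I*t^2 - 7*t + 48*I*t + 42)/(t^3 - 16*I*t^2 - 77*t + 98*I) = (t^2 - t*(6 + I) + 6*I)/(t^2 - 9*I*t - 14)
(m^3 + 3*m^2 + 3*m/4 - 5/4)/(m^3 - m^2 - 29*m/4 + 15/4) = (m + 1)/(m - 3)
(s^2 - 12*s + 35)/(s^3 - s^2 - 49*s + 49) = (s - 5)/(s^2 + 6*s - 7)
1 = 1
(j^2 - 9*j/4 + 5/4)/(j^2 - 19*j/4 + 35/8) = 2*(j - 1)/(2*j - 7)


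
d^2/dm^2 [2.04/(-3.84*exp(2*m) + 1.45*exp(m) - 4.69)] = (-2.04*(7.68*exp(m) - 1.45)*(15.36*exp(m) - 2.9)*exp(m) + (31.3344*exp(m) - 2.958)*(3.84*exp(2*m) - 1.45*exp(m) + 4.69))*exp(m)/(3.84*exp(2*m) - 1.45*exp(m) + 4.69)^3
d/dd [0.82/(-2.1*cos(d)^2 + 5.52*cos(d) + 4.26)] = (4.5264 - 3.444*cos(d))*sin(d)/(-2.1*cos(d)^2 + 5.52*cos(d) + 4.26)^2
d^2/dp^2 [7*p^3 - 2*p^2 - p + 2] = 42*p - 4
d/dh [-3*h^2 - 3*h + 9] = -6*h - 3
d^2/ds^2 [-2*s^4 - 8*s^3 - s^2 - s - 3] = -24*s^2 - 48*s - 2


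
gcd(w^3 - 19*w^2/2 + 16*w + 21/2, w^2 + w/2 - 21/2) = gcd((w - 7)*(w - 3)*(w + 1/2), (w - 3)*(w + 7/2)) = w - 3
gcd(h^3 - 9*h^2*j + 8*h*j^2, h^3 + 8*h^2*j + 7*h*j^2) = h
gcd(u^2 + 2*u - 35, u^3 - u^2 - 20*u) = u - 5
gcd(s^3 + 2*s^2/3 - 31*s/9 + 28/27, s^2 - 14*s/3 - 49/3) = s + 7/3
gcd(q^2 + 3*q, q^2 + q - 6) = q + 3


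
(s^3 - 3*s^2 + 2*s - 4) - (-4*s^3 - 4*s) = 5*s^3 - 3*s^2 + 6*s - 4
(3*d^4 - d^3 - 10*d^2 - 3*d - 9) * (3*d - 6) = 9*d^5 - 21*d^4 - 24*d^3 + 51*d^2 - 9*d + 54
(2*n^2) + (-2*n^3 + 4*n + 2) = -2*n^3 + 2*n^2 + 4*n + 2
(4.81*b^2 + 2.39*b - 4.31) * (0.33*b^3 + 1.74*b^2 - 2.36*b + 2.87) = 1.5873*b^5 + 9.1581*b^4 - 8.6153*b^3 + 0.664899999999999*b^2 + 17.0309*b - 12.3697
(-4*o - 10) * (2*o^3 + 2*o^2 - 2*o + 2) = -8*o^4 - 28*o^3 - 12*o^2 + 12*o - 20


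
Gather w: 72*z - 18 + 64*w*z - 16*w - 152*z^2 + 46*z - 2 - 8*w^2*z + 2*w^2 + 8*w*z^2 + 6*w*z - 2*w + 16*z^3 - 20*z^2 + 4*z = w^2*(2 - 8*z) + w*(8*z^2 + 70*z - 18) + 16*z^3 - 172*z^2 + 122*z - 20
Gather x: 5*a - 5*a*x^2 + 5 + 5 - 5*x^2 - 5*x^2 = 5*a + x^2*(-5*a - 10) + 10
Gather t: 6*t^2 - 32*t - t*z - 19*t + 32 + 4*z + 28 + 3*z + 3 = 6*t^2 + t*(-z - 51) + 7*z + 63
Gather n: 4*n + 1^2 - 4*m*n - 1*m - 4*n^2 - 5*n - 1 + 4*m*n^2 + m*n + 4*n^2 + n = 4*m*n^2 - 3*m*n - m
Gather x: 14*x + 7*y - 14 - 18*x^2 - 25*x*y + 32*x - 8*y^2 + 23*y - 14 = -18*x^2 + x*(46 - 25*y) - 8*y^2 + 30*y - 28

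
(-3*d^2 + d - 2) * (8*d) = -24*d^3 + 8*d^2 - 16*d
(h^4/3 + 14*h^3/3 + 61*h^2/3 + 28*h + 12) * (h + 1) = h^5/3 + 5*h^4 + 25*h^3 + 145*h^2/3 + 40*h + 12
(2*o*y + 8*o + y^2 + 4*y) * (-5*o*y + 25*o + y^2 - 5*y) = -10*o^2*y^2 + 10*o^2*y + 200*o^2 - 3*o*y^3 + 3*o*y^2 + 60*o*y + y^4 - y^3 - 20*y^2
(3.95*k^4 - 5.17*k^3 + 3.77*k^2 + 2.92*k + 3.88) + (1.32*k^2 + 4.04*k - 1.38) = 3.95*k^4 - 5.17*k^3 + 5.09*k^2 + 6.96*k + 2.5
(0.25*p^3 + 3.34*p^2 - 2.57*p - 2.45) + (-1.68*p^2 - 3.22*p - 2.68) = 0.25*p^3 + 1.66*p^2 - 5.79*p - 5.13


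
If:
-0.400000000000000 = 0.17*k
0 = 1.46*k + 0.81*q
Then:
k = -2.35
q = 4.24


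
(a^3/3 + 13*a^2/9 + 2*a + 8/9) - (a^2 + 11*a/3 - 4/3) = a^3/3 + 4*a^2/9 - 5*a/3 + 20/9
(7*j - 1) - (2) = 7*j - 3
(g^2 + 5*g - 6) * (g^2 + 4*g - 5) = g^4 + 9*g^3 + 9*g^2 - 49*g + 30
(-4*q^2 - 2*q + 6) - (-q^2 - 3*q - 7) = -3*q^2 + q + 13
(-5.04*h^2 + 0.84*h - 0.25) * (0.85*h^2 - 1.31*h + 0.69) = -4.284*h^4 + 7.3164*h^3 - 4.7905*h^2 + 0.9071*h - 0.1725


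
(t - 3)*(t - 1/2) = t^2 - 7*t/2 + 3/2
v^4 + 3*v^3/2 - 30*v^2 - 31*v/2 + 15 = (v - 5)*(v - 1/2)*(v + 1)*(v + 6)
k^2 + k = k*(k + 1)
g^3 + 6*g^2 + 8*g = g*(g + 2)*(g + 4)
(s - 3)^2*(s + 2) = s^3 - 4*s^2 - 3*s + 18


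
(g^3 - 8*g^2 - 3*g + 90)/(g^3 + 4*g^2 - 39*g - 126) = (g - 5)/(g + 7)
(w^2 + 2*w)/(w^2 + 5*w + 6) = w/(w + 3)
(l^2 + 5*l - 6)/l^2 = 1 + 5/l - 6/l^2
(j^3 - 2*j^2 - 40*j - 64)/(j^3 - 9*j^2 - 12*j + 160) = (j + 2)/(j - 5)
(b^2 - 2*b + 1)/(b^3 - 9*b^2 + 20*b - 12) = (b - 1)/(b^2 - 8*b + 12)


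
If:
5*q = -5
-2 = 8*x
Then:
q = -1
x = -1/4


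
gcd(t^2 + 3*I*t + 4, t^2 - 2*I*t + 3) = 1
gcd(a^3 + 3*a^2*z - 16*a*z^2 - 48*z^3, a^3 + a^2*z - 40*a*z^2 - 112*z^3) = a + 4*z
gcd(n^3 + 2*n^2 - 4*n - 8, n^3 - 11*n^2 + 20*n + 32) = 1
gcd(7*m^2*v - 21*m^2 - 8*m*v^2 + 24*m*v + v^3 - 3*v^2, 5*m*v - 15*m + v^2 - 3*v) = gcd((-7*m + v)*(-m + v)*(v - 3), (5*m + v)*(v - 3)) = v - 3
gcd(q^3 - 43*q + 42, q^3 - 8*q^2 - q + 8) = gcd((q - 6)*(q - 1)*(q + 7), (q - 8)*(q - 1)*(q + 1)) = q - 1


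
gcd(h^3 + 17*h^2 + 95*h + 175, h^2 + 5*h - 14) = h + 7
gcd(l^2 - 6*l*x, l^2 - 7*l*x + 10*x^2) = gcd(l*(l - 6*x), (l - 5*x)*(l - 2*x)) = 1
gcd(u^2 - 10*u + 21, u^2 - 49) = u - 7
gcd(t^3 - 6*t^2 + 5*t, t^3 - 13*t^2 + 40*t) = t^2 - 5*t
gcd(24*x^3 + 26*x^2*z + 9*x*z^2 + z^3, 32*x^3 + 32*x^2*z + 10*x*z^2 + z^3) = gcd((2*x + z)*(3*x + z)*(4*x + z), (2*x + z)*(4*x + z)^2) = 8*x^2 + 6*x*z + z^2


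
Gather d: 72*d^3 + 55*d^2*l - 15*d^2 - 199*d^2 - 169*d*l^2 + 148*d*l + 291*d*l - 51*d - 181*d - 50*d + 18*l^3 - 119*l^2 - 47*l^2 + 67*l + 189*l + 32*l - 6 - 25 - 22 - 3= 72*d^3 + d^2*(55*l - 214) + d*(-169*l^2 + 439*l - 282) + 18*l^3 - 166*l^2 + 288*l - 56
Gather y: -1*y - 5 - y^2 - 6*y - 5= -y^2 - 7*y - 10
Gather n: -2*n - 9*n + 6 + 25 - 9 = 22 - 11*n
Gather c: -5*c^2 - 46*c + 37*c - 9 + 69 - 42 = -5*c^2 - 9*c + 18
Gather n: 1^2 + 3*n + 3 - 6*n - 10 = -3*n - 6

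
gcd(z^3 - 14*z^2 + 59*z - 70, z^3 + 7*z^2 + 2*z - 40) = z - 2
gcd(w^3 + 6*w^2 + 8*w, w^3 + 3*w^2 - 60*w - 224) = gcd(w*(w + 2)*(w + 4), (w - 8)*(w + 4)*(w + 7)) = w + 4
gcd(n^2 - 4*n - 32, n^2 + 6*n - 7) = 1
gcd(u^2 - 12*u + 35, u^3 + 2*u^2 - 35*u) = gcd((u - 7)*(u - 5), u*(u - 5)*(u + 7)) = u - 5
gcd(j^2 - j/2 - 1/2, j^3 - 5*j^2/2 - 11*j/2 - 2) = j + 1/2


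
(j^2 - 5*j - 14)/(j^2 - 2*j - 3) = (-j^2 + 5*j + 14)/(-j^2 + 2*j + 3)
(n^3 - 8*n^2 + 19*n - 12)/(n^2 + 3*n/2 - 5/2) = 2*(n^2 - 7*n + 12)/(2*n + 5)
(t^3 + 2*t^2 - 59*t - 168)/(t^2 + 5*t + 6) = (t^2 - t - 56)/(t + 2)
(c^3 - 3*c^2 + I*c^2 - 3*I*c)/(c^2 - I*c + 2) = c*(c - 3)/(c - 2*I)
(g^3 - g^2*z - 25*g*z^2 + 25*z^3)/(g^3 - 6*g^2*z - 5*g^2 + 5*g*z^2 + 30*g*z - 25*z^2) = (g + 5*z)/(g - 5)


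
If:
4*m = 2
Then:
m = 1/2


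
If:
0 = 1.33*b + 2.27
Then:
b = -1.71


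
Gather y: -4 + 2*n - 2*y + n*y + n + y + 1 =3*n + y*(n - 1) - 3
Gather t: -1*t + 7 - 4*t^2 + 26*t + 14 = -4*t^2 + 25*t + 21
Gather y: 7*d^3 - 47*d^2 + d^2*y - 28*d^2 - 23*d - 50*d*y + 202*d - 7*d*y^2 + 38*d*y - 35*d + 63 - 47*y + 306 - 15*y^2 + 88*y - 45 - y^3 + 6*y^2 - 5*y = 7*d^3 - 75*d^2 + 144*d - y^3 + y^2*(-7*d - 9) + y*(d^2 - 12*d + 36) + 324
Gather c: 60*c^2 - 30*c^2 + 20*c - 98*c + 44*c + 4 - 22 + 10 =30*c^2 - 34*c - 8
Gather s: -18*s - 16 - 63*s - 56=-81*s - 72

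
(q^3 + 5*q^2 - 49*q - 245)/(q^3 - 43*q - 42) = (q^2 + 12*q + 35)/(q^2 + 7*q + 6)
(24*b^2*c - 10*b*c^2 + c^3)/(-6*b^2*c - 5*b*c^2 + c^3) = (-4*b + c)/(b + c)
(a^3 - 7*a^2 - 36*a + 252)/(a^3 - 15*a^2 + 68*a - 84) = (a + 6)/(a - 2)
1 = 1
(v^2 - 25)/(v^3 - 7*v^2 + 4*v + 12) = (v^2 - 25)/(v^3 - 7*v^2 + 4*v + 12)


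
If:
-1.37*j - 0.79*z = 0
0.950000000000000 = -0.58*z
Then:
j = 0.94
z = -1.64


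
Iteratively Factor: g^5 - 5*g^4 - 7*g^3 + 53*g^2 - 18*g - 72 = (g - 3)*(g^4 - 2*g^3 - 13*g^2 + 14*g + 24) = (g - 3)*(g - 2)*(g^3 - 13*g - 12) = (g - 3)*(g - 2)*(g + 3)*(g^2 - 3*g - 4) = (g - 3)*(g - 2)*(g + 1)*(g + 3)*(g - 4)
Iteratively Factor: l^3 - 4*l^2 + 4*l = (l - 2)*(l^2 - 2*l) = l*(l - 2)*(l - 2)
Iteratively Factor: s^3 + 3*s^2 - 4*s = (s)*(s^2 + 3*s - 4) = s*(s - 1)*(s + 4)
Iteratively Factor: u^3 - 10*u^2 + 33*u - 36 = (u - 4)*(u^2 - 6*u + 9) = (u - 4)*(u - 3)*(u - 3)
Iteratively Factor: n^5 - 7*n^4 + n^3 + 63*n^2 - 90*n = (n - 3)*(n^4 - 4*n^3 - 11*n^2 + 30*n) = (n - 5)*(n - 3)*(n^3 + n^2 - 6*n) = (n - 5)*(n - 3)*(n - 2)*(n^2 + 3*n) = (n - 5)*(n - 3)*(n - 2)*(n + 3)*(n)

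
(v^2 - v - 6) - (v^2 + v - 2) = -2*v - 4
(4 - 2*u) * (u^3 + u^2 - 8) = -2*u^4 + 2*u^3 + 4*u^2 + 16*u - 32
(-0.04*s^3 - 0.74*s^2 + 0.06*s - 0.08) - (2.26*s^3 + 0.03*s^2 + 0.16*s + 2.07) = -2.3*s^3 - 0.77*s^2 - 0.1*s - 2.15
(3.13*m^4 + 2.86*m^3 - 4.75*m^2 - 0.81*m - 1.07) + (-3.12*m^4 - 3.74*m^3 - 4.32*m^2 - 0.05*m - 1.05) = 0.00999999999999979*m^4 - 0.88*m^3 - 9.07*m^2 - 0.86*m - 2.12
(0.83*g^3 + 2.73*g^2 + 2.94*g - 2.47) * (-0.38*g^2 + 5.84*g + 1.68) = -0.3154*g^5 + 3.8098*g^4 + 16.2204*g^3 + 22.6946*g^2 - 9.4856*g - 4.1496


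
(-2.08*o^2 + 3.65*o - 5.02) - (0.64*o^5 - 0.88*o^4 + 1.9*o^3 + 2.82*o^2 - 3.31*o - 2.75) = -0.64*o^5 + 0.88*o^4 - 1.9*o^3 - 4.9*o^2 + 6.96*o - 2.27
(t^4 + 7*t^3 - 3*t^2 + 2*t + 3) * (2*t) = 2*t^5 + 14*t^4 - 6*t^3 + 4*t^2 + 6*t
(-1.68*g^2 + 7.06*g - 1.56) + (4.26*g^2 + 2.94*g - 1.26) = 2.58*g^2 + 10.0*g - 2.82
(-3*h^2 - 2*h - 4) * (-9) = 27*h^2 + 18*h + 36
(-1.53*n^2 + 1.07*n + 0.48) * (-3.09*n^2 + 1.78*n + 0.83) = 4.7277*n^4 - 6.0297*n^3 - 0.8485*n^2 + 1.7425*n + 0.3984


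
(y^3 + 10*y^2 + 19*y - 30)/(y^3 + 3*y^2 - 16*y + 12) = (y + 5)/(y - 2)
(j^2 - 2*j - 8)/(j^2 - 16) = (j + 2)/(j + 4)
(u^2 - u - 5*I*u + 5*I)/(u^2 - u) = (u - 5*I)/u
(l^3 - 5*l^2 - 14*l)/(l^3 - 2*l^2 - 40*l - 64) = l*(l - 7)/(l^2 - 4*l - 32)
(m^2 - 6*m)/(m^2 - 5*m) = (m - 6)/(m - 5)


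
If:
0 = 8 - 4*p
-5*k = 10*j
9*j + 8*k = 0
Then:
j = 0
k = 0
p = 2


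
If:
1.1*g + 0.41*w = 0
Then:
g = -0.372727272727273*w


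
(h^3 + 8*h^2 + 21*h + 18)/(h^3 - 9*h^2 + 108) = (h^2 + 5*h + 6)/(h^2 - 12*h + 36)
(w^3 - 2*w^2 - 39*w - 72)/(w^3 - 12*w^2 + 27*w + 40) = (w^2 + 6*w + 9)/(w^2 - 4*w - 5)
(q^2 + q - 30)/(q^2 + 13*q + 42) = (q - 5)/(q + 7)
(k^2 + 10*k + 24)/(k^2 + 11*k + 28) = (k + 6)/(k + 7)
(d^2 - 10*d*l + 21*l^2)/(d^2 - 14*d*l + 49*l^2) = (d - 3*l)/(d - 7*l)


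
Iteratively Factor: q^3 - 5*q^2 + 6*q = (q - 3)*(q^2 - 2*q) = q*(q - 3)*(q - 2)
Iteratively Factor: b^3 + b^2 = (b)*(b^2 + b) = b*(b + 1)*(b)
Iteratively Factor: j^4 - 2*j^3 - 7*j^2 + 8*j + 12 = (j + 1)*(j^3 - 3*j^2 - 4*j + 12) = (j - 2)*(j + 1)*(j^2 - j - 6) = (j - 3)*(j - 2)*(j + 1)*(j + 2)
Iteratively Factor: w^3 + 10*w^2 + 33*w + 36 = (w + 3)*(w^2 + 7*w + 12) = (w + 3)*(w + 4)*(w + 3)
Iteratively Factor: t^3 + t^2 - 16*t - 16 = (t + 4)*(t^2 - 3*t - 4) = (t - 4)*(t + 4)*(t + 1)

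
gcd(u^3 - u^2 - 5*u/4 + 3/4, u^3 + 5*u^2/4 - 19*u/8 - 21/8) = u^2 - u/2 - 3/2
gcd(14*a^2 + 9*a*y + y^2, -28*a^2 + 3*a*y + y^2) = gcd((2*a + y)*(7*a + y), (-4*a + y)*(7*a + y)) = 7*a + y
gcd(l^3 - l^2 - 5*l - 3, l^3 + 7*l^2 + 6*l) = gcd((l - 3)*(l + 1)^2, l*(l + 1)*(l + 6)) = l + 1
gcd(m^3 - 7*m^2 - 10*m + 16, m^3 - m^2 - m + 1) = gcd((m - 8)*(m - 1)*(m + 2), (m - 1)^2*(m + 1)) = m - 1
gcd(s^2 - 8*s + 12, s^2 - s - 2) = s - 2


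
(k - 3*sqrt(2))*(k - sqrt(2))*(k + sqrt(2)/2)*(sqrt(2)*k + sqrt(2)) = sqrt(2)*k^4 - 7*k^3 + sqrt(2)*k^3 - 7*k^2 + 2*sqrt(2)*k^2 + 2*sqrt(2)*k + 6*k + 6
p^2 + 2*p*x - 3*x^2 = (p - x)*(p + 3*x)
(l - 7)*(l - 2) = l^2 - 9*l + 14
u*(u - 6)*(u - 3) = u^3 - 9*u^2 + 18*u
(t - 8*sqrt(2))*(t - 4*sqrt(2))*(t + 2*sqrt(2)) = t^3 - 10*sqrt(2)*t^2 + 16*t + 128*sqrt(2)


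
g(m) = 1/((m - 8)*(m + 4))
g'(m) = -1/((m - 8)*(m + 4)^2) - 1/((m - 8)^2*(m + 4)) = 2*(2 - m)/(m^4 - 8*m^3 - 48*m^2 + 256*m + 1024)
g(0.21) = -0.03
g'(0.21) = 0.00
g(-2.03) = -0.05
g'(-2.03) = 0.02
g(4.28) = -0.03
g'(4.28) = -0.00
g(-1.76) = -0.05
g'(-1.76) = 0.02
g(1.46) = -0.03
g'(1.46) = 0.00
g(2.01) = -0.03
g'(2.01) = -0.00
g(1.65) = -0.03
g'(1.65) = 0.00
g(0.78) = -0.03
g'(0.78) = 0.00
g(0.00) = -0.03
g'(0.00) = 0.00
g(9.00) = 0.08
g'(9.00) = -0.08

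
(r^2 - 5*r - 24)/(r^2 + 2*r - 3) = (r - 8)/(r - 1)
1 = 1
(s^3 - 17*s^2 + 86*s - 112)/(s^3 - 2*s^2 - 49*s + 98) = (s - 8)/(s + 7)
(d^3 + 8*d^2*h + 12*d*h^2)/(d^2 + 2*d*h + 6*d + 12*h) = d*(d + 6*h)/(d + 6)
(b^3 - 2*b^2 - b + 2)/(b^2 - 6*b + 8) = (b^2 - 1)/(b - 4)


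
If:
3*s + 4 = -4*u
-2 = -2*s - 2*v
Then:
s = 1 - v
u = 3*v/4 - 7/4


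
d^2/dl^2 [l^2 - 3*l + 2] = 2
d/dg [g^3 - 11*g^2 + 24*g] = 3*g^2 - 22*g + 24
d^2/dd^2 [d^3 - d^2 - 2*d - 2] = 6*d - 2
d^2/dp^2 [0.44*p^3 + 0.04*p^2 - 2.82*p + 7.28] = 2.64*p + 0.08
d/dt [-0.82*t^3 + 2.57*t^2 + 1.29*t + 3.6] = -2.46*t^2 + 5.14*t + 1.29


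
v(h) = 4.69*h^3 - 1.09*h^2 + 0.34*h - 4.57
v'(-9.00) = 1159.63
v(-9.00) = -3514.93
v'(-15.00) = 3198.79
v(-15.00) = -16083.67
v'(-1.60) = 39.85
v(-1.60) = -27.11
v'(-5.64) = 460.20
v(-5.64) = -882.57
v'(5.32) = 386.96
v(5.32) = 672.56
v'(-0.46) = 4.32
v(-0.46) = -5.41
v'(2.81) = 105.31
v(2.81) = 91.84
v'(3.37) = 152.78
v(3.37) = 163.70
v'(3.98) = 214.54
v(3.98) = 275.20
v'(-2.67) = 106.46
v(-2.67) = -102.52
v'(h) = 14.07*h^2 - 2.18*h + 0.34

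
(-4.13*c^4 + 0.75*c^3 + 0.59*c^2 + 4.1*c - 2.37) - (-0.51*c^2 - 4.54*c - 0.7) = -4.13*c^4 + 0.75*c^3 + 1.1*c^2 + 8.64*c - 1.67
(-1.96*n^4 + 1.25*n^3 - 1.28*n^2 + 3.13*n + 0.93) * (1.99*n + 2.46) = -3.9004*n^5 - 2.3341*n^4 + 0.5278*n^3 + 3.0799*n^2 + 9.5505*n + 2.2878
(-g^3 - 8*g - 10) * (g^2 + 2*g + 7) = -g^5 - 2*g^4 - 15*g^3 - 26*g^2 - 76*g - 70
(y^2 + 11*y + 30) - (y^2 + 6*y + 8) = 5*y + 22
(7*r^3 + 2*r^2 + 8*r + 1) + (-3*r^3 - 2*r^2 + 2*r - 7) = 4*r^3 + 10*r - 6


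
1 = 1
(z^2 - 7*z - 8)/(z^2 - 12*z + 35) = (z^2 - 7*z - 8)/(z^2 - 12*z + 35)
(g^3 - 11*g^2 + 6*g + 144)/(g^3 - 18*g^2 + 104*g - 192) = (g + 3)/(g - 4)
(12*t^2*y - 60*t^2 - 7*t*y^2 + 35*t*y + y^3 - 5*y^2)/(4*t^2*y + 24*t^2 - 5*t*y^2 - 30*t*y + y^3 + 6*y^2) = (-3*t*y + 15*t + y^2 - 5*y)/(-t*y - 6*t + y^2 + 6*y)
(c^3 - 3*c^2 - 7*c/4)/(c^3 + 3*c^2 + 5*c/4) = (2*c - 7)/(2*c + 5)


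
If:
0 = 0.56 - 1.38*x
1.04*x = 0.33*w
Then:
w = 1.28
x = 0.41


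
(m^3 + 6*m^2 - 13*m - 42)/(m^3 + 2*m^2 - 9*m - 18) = (m + 7)/(m + 3)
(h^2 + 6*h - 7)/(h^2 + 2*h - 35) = (h - 1)/(h - 5)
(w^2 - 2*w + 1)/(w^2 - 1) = (w - 1)/(w + 1)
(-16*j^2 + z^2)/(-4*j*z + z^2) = (4*j + z)/z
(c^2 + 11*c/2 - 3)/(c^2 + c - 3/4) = 2*(c + 6)/(2*c + 3)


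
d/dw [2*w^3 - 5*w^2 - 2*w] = 6*w^2 - 10*w - 2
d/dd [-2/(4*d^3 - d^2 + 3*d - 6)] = 2*(12*d^2 - 2*d + 3)/(4*d^3 - d^2 + 3*d - 6)^2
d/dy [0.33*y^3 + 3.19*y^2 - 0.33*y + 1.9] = 0.99*y^2 + 6.38*y - 0.33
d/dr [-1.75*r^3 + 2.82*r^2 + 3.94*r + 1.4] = -5.25*r^2 + 5.64*r + 3.94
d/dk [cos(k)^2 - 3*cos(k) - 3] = (3 - 2*cos(k))*sin(k)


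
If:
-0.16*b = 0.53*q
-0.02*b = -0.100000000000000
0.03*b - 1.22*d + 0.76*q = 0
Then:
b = 5.00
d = -0.82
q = -1.51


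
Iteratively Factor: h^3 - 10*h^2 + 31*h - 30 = (h - 5)*(h^2 - 5*h + 6) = (h - 5)*(h - 2)*(h - 3)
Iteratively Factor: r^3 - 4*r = (r - 2)*(r^2 + 2*r) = r*(r - 2)*(r + 2)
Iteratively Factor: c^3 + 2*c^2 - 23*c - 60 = (c + 3)*(c^2 - c - 20) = (c + 3)*(c + 4)*(c - 5)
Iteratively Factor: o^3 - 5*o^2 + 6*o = (o)*(o^2 - 5*o + 6) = o*(o - 2)*(o - 3)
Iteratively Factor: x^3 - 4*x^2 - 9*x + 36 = (x - 3)*(x^2 - x - 12) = (x - 3)*(x + 3)*(x - 4)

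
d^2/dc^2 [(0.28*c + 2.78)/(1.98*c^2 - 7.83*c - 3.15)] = ((-3.3264*c - 6.624)*(-1.98*c^2 + 7.83*c + 3.15) - (0.28*c + 2.78)*(3.96*c - 7.83)*(7.92*c - 15.66))/(-1.98*c^2 + 7.83*c + 3.15)^3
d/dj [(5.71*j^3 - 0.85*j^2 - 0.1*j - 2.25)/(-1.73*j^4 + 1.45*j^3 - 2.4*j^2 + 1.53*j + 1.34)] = (9.8783*j^6 - 2.941*j^5 - 12.9905*j^4 + 2.1926*j^3 + 31.2012*j^2 - 13.078*j + 3.3085)/(2.9929*j^8 - 5.017*j^7 + 10.4065*j^6 - 12.2538*j^5 + 5.5606*j^4 - 3.458*j^3 - 4.0911*j^2 + 4.1004*j + 1.7956)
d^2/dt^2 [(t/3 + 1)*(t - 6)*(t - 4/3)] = 2*t - 26/9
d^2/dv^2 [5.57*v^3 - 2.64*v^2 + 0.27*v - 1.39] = 33.42*v - 5.28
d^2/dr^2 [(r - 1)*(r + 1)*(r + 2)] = 6*r + 4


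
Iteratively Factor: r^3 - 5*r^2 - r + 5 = (r + 1)*(r^2 - 6*r + 5) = (r - 5)*(r + 1)*(r - 1)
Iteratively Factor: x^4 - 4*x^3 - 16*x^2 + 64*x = (x)*(x^3 - 4*x^2 - 16*x + 64) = x*(x - 4)*(x^2 - 16) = x*(x - 4)^2*(x + 4)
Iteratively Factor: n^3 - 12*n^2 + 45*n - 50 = (n - 5)*(n^2 - 7*n + 10) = (n - 5)*(n - 2)*(n - 5)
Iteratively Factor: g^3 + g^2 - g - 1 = (g - 1)*(g^2 + 2*g + 1) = (g - 1)*(g + 1)*(g + 1)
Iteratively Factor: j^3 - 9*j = (j + 3)*(j^2 - 3*j) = j*(j + 3)*(j - 3)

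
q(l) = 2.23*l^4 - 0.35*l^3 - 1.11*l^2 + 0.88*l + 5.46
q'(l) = 8.92*l^3 - 1.05*l^2 - 2.22*l + 0.88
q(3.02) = 173.85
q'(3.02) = 230.29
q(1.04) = 7.39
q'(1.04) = 7.47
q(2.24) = 54.07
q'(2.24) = 90.89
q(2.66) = 105.00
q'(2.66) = 155.43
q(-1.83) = 27.29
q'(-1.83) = -53.24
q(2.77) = 123.23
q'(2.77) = 176.26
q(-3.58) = 370.44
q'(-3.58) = -413.90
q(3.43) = 289.96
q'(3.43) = 340.87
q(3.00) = 169.29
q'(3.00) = 225.61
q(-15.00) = 113817.51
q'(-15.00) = -30307.07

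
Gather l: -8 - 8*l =-8*l - 8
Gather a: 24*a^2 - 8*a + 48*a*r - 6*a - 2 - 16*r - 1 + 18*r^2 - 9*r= 24*a^2 + a*(48*r - 14) + 18*r^2 - 25*r - 3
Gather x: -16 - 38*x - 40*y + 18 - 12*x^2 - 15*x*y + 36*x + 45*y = -12*x^2 + x*(-15*y - 2) + 5*y + 2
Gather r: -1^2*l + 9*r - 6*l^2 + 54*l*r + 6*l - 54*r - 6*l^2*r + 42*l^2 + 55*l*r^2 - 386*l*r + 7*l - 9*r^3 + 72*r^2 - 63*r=36*l^2 + 12*l - 9*r^3 + r^2*(55*l + 72) + r*(-6*l^2 - 332*l - 108)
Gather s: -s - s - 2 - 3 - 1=-2*s - 6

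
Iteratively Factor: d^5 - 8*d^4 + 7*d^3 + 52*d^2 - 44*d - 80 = (d - 4)*(d^4 - 4*d^3 - 9*d^2 + 16*d + 20) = (d - 4)*(d - 2)*(d^3 - 2*d^2 - 13*d - 10) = (d - 5)*(d - 4)*(d - 2)*(d^2 + 3*d + 2) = (d - 5)*(d - 4)*(d - 2)*(d + 1)*(d + 2)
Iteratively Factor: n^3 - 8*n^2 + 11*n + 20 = (n - 4)*(n^2 - 4*n - 5) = (n - 4)*(n + 1)*(n - 5)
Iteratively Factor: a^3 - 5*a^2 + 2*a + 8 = (a + 1)*(a^2 - 6*a + 8) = (a - 4)*(a + 1)*(a - 2)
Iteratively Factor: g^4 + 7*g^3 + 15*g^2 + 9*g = (g)*(g^3 + 7*g^2 + 15*g + 9) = g*(g + 1)*(g^2 + 6*g + 9) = g*(g + 1)*(g + 3)*(g + 3)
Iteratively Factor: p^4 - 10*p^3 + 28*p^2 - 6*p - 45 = (p - 5)*(p^3 - 5*p^2 + 3*p + 9) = (p - 5)*(p - 3)*(p^2 - 2*p - 3) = (p - 5)*(p - 3)^2*(p + 1)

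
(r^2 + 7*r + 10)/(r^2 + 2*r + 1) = (r^2 + 7*r + 10)/(r^2 + 2*r + 1)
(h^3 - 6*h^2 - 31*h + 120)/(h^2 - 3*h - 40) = h - 3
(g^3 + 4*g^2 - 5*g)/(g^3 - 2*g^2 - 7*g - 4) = g*(-g^2 - 4*g + 5)/(-g^3 + 2*g^2 + 7*g + 4)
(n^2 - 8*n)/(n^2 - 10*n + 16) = n/(n - 2)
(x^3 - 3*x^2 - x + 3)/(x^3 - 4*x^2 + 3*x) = (x + 1)/x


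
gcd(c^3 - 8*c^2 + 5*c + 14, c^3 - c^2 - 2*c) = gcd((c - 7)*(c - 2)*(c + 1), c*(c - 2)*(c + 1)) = c^2 - c - 2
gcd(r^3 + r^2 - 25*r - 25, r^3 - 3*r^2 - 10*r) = r - 5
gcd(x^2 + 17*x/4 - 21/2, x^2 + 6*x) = x + 6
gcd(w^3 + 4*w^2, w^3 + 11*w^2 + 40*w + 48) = w + 4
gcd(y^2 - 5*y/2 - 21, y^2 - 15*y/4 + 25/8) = 1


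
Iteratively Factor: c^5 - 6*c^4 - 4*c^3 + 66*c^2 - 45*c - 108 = (c + 3)*(c^4 - 9*c^3 + 23*c^2 - 3*c - 36) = (c - 4)*(c + 3)*(c^3 - 5*c^2 + 3*c + 9) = (c - 4)*(c - 3)*(c + 3)*(c^2 - 2*c - 3) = (c - 4)*(c - 3)*(c + 1)*(c + 3)*(c - 3)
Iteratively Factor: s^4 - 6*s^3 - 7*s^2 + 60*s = (s)*(s^3 - 6*s^2 - 7*s + 60) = s*(s - 4)*(s^2 - 2*s - 15) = s*(s - 4)*(s + 3)*(s - 5)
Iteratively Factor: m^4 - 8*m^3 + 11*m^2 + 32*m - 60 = (m - 2)*(m^3 - 6*m^2 - m + 30) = (m - 2)*(m + 2)*(m^2 - 8*m + 15) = (m - 3)*(m - 2)*(m + 2)*(m - 5)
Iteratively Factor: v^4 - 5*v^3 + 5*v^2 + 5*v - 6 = (v - 3)*(v^3 - 2*v^2 - v + 2) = (v - 3)*(v - 1)*(v^2 - v - 2) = (v - 3)*(v - 1)*(v + 1)*(v - 2)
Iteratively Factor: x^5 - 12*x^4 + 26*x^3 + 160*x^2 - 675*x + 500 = (x - 1)*(x^4 - 11*x^3 + 15*x^2 + 175*x - 500) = (x - 5)*(x - 1)*(x^3 - 6*x^2 - 15*x + 100) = (x - 5)^2*(x - 1)*(x^2 - x - 20) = (x - 5)^2*(x - 1)*(x + 4)*(x - 5)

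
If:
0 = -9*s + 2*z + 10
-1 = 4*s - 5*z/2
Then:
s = 54/29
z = 98/29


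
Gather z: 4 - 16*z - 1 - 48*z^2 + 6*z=-48*z^2 - 10*z + 3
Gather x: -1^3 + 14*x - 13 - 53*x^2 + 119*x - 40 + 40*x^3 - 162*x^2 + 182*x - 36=40*x^3 - 215*x^2 + 315*x - 90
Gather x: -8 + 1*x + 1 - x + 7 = 0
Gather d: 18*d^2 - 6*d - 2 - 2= 18*d^2 - 6*d - 4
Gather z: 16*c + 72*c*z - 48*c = 72*c*z - 32*c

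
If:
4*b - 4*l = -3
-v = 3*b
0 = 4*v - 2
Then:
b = -1/6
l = 7/12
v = 1/2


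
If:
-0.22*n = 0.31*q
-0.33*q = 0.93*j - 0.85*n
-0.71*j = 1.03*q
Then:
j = 0.00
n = 0.00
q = 0.00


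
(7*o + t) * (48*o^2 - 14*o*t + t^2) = 336*o^3 - 50*o^2*t - 7*o*t^2 + t^3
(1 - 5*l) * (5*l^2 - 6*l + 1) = -25*l^3 + 35*l^2 - 11*l + 1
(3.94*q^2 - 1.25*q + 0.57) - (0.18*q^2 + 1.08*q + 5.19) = 3.76*q^2 - 2.33*q - 4.62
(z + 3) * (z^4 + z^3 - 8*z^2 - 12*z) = z^5 + 4*z^4 - 5*z^3 - 36*z^2 - 36*z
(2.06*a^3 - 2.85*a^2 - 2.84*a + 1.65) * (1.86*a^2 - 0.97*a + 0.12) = 3.8316*a^5 - 7.2992*a^4 - 2.2707*a^3 + 5.4818*a^2 - 1.9413*a + 0.198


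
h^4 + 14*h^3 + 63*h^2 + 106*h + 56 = (h + 1)*(h + 2)*(h + 4)*(h + 7)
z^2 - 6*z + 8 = (z - 4)*(z - 2)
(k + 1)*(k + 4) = k^2 + 5*k + 4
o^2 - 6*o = o*(o - 6)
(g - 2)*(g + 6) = g^2 + 4*g - 12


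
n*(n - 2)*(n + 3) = n^3 + n^2 - 6*n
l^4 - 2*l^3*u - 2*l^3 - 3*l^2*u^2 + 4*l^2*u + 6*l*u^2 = l*(l - 2)*(l - 3*u)*(l + u)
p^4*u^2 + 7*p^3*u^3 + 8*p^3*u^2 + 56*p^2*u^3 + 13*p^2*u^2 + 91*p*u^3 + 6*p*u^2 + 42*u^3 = (p + 6)*(p + 7*u)*(p*u + u)^2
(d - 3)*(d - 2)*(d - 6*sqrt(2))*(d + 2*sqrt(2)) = d^4 - 4*sqrt(2)*d^3 - 5*d^3 - 18*d^2 + 20*sqrt(2)*d^2 - 24*sqrt(2)*d + 120*d - 144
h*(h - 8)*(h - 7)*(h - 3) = h^4 - 18*h^3 + 101*h^2 - 168*h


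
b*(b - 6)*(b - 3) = b^3 - 9*b^2 + 18*b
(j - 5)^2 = j^2 - 10*j + 25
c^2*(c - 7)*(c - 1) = c^4 - 8*c^3 + 7*c^2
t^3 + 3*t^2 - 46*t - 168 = (t - 7)*(t + 4)*(t + 6)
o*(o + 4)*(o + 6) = o^3 + 10*o^2 + 24*o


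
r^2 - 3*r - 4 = (r - 4)*(r + 1)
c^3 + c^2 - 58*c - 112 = (c - 8)*(c + 2)*(c + 7)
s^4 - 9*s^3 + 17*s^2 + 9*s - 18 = (s - 6)*(s - 3)*(s - 1)*(s + 1)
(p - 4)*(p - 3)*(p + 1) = p^3 - 6*p^2 + 5*p + 12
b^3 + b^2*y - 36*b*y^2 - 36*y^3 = (b - 6*y)*(b + y)*(b + 6*y)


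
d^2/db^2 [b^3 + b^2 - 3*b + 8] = 6*b + 2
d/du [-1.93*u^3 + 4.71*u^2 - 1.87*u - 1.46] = -5.79*u^2 + 9.42*u - 1.87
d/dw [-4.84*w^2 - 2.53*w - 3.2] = -9.68*w - 2.53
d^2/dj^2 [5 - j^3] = -6*j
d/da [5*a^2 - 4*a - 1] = 10*a - 4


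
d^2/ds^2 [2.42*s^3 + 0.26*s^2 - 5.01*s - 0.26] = 14.52*s + 0.52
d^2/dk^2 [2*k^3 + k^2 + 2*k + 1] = 12*k + 2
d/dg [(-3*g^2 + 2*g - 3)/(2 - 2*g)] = (3*g^2 - 6*g - 1)/(2*(g^2 - 2*g + 1))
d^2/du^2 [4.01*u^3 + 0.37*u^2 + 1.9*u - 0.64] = 24.06*u + 0.74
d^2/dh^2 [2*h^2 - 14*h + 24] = 4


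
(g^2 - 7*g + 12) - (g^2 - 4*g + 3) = 9 - 3*g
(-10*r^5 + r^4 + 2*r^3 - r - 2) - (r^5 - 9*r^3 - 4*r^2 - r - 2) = -11*r^5 + r^4 + 11*r^3 + 4*r^2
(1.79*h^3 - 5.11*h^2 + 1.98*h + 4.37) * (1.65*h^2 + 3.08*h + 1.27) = 2.9535*h^5 - 2.9183*h^4 - 10.1985*h^3 + 6.8192*h^2 + 15.9742*h + 5.5499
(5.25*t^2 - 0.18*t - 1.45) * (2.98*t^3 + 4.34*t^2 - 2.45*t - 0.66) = 15.645*t^5 + 22.2486*t^4 - 17.9647*t^3 - 9.317*t^2 + 3.6713*t + 0.957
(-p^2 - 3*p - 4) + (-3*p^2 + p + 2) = -4*p^2 - 2*p - 2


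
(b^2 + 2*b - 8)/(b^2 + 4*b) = (b - 2)/b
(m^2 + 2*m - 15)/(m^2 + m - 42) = (m^2 + 2*m - 15)/(m^2 + m - 42)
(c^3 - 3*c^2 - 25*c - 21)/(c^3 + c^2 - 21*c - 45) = (c^2 - 6*c - 7)/(c^2 - 2*c - 15)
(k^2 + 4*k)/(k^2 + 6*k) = (k + 4)/(k + 6)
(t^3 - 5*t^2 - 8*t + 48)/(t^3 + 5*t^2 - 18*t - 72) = (t - 4)/(t + 6)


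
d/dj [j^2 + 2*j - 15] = 2*j + 2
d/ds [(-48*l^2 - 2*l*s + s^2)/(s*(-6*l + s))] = 4*l*(-72*l^2 + 24*l*s - s^2)/(s^2*(36*l^2 - 12*l*s + s^2))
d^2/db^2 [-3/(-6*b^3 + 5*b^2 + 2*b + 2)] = 6*((5 - 18*b)*(-6*b^3 + 5*b^2 + 2*b + 2) - 4*(-9*b^2 + 5*b + 1)^2)/(-6*b^3 + 5*b^2 + 2*b + 2)^3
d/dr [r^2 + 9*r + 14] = 2*r + 9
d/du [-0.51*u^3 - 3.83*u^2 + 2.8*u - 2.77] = -1.53*u^2 - 7.66*u + 2.8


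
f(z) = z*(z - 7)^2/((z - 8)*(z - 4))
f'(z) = -z*(z - 7)^2/((z - 8)*(z - 4)^2) + z*(2*z - 14)/((z - 8)*(z - 4)) - z*(z - 7)^2/((z - 8)^2*(z - 4)) + (z - 7)^2/((z - 8)*(z - 4))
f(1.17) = 2.06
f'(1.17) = 2.08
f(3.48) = 18.35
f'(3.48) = 34.19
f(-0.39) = -0.58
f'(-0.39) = 1.44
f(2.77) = 7.70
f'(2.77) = 6.88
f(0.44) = 0.70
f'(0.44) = 1.68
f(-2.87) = -3.74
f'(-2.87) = 1.17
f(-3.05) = -3.95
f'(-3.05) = 1.16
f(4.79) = -9.23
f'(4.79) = 15.23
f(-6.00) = -7.24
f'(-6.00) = 1.08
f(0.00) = 0.00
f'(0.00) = 1.53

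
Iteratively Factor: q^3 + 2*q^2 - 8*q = (q - 2)*(q^2 + 4*q) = (q - 2)*(q + 4)*(q)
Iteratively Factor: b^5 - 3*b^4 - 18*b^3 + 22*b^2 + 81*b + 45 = (b + 3)*(b^4 - 6*b^3 + 22*b + 15) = (b + 1)*(b + 3)*(b^3 - 7*b^2 + 7*b + 15) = (b + 1)^2*(b + 3)*(b^2 - 8*b + 15) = (b - 3)*(b + 1)^2*(b + 3)*(b - 5)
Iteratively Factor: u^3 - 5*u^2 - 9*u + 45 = (u - 3)*(u^2 - 2*u - 15) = (u - 5)*(u - 3)*(u + 3)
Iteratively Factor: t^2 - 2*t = (t)*(t - 2)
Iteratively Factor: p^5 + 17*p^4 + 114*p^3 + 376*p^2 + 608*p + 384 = (p + 3)*(p^4 + 14*p^3 + 72*p^2 + 160*p + 128) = (p + 3)*(p + 4)*(p^3 + 10*p^2 + 32*p + 32) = (p + 2)*(p + 3)*(p + 4)*(p^2 + 8*p + 16) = (p + 2)*(p + 3)*(p + 4)^2*(p + 4)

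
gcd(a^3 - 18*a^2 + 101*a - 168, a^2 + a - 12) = a - 3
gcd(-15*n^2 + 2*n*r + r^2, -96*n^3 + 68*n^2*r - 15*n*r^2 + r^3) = -3*n + r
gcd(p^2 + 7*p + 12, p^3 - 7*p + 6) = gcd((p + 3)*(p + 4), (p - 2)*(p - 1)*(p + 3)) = p + 3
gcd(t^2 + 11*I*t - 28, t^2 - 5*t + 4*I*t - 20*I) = t + 4*I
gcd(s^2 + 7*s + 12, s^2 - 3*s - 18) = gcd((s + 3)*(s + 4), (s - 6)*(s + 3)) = s + 3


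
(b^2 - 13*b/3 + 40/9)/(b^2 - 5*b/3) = (b - 8/3)/b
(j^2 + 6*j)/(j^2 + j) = (j + 6)/(j + 1)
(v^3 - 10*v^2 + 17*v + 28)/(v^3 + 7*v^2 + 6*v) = (v^2 - 11*v + 28)/(v*(v + 6))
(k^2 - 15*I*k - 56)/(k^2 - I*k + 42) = (k - 8*I)/(k + 6*I)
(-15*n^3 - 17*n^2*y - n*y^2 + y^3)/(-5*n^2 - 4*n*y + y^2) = 3*n + y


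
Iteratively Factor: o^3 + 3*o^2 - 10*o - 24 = (o + 2)*(o^2 + o - 12) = (o - 3)*(o + 2)*(o + 4)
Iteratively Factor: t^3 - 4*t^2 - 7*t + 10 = (t - 1)*(t^2 - 3*t - 10) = (t - 1)*(t + 2)*(t - 5)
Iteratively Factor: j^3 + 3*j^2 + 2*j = (j)*(j^2 + 3*j + 2) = j*(j + 1)*(j + 2)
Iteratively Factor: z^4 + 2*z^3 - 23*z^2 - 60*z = (z - 5)*(z^3 + 7*z^2 + 12*z) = (z - 5)*(z + 4)*(z^2 + 3*z) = z*(z - 5)*(z + 4)*(z + 3)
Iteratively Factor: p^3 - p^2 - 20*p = (p - 5)*(p^2 + 4*p) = (p - 5)*(p + 4)*(p)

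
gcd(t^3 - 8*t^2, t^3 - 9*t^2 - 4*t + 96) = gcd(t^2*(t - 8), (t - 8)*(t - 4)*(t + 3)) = t - 8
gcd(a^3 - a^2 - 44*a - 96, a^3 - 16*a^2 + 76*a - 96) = a - 8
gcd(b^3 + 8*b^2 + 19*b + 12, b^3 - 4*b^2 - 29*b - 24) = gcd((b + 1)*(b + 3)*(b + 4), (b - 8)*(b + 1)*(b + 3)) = b^2 + 4*b + 3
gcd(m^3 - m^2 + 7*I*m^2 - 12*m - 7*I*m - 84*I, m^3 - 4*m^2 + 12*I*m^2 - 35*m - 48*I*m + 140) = m^2 + m*(-4 + 7*I) - 28*I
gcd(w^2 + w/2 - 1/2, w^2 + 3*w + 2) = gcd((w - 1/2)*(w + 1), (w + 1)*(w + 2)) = w + 1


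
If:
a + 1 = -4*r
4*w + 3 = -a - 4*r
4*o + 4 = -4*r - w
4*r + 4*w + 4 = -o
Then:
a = 1/2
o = -1/2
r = -3/8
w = -1/2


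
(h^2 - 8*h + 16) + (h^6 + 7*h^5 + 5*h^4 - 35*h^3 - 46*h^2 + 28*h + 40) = h^6 + 7*h^5 + 5*h^4 - 35*h^3 - 45*h^2 + 20*h + 56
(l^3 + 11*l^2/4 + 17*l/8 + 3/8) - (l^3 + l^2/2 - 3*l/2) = 9*l^2/4 + 29*l/8 + 3/8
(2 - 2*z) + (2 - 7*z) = 4 - 9*z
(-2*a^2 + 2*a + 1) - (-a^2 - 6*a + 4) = -a^2 + 8*a - 3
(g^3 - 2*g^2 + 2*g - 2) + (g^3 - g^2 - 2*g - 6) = 2*g^3 - 3*g^2 - 8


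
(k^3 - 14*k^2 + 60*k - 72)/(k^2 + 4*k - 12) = (k^2 - 12*k + 36)/(k + 6)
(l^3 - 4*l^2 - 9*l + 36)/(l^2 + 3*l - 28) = (l^2 - 9)/(l + 7)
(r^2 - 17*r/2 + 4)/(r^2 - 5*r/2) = (2*r^2 - 17*r + 8)/(r*(2*r - 5))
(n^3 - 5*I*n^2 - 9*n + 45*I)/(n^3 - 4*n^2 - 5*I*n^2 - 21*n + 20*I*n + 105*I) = (n - 3)/(n - 7)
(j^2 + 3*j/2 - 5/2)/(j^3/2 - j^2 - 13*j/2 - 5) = (-2*j^2 - 3*j + 5)/(-j^3 + 2*j^2 + 13*j + 10)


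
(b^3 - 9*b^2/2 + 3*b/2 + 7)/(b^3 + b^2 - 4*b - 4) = (b - 7/2)/(b + 2)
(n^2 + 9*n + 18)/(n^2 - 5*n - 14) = (n^2 + 9*n + 18)/(n^2 - 5*n - 14)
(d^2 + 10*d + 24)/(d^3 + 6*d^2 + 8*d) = (d + 6)/(d*(d + 2))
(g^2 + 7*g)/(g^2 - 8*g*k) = (g + 7)/(g - 8*k)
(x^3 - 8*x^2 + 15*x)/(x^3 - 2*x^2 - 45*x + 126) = x*(x - 5)/(x^2 + x - 42)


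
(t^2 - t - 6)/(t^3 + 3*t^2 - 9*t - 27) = (t + 2)/(t^2 + 6*t + 9)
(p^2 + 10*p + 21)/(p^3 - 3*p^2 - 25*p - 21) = (p + 7)/(p^2 - 6*p - 7)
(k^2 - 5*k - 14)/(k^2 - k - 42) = (k + 2)/(k + 6)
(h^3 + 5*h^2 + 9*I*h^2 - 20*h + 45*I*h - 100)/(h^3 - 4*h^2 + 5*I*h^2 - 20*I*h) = (h^2 + h*(5 + 4*I) + 20*I)/(h*(h - 4))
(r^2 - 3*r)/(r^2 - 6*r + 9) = r/(r - 3)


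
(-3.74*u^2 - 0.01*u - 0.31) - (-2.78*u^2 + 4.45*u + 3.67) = -0.96*u^2 - 4.46*u - 3.98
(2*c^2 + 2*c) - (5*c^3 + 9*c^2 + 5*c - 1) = -5*c^3 - 7*c^2 - 3*c + 1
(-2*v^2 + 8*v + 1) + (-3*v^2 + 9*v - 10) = -5*v^2 + 17*v - 9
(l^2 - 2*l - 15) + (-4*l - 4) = l^2 - 6*l - 19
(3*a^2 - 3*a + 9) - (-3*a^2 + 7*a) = 6*a^2 - 10*a + 9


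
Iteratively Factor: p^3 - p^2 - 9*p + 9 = (p - 1)*(p^2 - 9) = (p - 3)*(p - 1)*(p + 3)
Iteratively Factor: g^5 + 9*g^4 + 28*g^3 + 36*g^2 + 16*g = (g + 1)*(g^4 + 8*g^3 + 20*g^2 + 16*g) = (g + 1)*(g + 2)*(g^3 + 6*g^2 + 8*g) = g*(g + 1)*(g + 2)*(g^2 + 6*g + 8) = g*(g + 1)*(g + 2)*(g + 4)*(g + 2)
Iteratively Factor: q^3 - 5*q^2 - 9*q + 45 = (q - 5)*(q^2 - 9) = (q - 5)*(q + 3)*(q - 3)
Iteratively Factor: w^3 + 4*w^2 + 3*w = (w)*(w^2 + 4*w + 3) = w*(w + 3)*(w + 1)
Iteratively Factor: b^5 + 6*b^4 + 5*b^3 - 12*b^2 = (b + 3)*(b^4 + 3*b^3 - 4*b^2) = b*(b + 3)*(b^3 + 3*b^2 - 4*b) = b*(b + 3)*(b + 4)*(b^2 - b) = b*(b - 1)*(b + 3)*(b + 4)*(b)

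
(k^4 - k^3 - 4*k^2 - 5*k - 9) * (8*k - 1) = 8*k^5 - 9*k^4 - 31*k^3 - 36*k^2 - 67*k + 9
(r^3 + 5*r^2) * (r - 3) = r^4 + 2*r^3 - 15*r^2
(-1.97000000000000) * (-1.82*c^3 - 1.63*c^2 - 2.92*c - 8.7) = 3.5854*c^3 + 3.2111*c^2 + 5.7524*c + 17.139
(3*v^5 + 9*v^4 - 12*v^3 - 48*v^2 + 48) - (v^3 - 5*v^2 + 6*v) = 3*v^5 + 9*v^4 - 13*v^3 - 43*v^2 - 6*v + 48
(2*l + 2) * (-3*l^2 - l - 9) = -6*l^3 - 8*l^2 - 20*l - 18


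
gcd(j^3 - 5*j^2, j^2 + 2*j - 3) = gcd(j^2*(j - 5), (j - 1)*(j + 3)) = 1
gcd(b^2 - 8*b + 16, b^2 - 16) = b - 4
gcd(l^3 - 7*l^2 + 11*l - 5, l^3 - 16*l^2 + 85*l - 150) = l - 5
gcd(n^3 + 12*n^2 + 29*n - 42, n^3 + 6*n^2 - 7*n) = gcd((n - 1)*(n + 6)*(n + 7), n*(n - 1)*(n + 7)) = n^2 + 6*n - 7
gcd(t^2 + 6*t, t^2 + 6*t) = t^2 + 6*t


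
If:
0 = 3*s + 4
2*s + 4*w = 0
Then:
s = -4/3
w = 2/3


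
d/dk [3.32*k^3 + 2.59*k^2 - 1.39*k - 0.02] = 9.96*k^2 + 5.18*k - 1.39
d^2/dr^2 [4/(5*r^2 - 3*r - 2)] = 8*(25*r^2 - 15*r - (10*r - 3)^2 - 10)/(-5*r^2 + 3*r + 2)^3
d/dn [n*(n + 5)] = 2*n + 5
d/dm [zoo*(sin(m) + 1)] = zoo*cos(m)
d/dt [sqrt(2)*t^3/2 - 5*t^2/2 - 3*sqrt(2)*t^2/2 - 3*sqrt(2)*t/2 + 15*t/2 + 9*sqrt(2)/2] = 3*sqrt(2)*t^2/2 - 5*t - 3*sqrt(2)*t - 3*sqrt(2)/2 + 15/2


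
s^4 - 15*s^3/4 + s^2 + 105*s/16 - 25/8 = (s - 5/2)*(s - 2)*(s - 1/2)*(s + 5/4)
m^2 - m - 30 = (m - 6)*(m + 5)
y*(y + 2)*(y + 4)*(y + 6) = y^4 + 12*y^3 + 44*y^2 + 48*y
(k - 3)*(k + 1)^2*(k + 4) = k^4 + 3*k^3 - 9*k^2 - 23*k - 12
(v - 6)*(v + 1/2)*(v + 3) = v^3 - 5*v^2/2 - 39*v/2 - 9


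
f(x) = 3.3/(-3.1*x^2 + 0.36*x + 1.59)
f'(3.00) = 0.09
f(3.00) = -0.13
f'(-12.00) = -0.00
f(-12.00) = -0.01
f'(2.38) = 0.21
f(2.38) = -0.22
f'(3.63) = 0.05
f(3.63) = -0.09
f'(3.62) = 0.05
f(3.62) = -0.09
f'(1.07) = 8.36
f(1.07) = -2.10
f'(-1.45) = -1.04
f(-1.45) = -0.61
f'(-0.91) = -11.64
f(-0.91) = -2.53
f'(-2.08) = -0.28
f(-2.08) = -0.26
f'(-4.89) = -0.02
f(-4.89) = -0.04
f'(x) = 3.3*(6.2*x - 0.36)/(-3.1*x^2 + 0.36*x + 1.59)^2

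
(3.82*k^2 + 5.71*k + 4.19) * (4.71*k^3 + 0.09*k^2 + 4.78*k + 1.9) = 17.9922*k^5 + 27.2379*k^4 + 38.5084*k^3 + 34.9289*k^2 + 30.8772*k + 7.961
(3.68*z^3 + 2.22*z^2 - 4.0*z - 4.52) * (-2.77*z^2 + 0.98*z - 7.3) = -10.1936*z^5 - 2.543*z^4 - 13.6084*z^3 - 7.6056*z^2 + 24.7704*z + 32.996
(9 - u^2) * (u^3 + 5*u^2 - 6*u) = -u^5 - 5*u^4 + 15*u^3 + 45*u^2 - 54*u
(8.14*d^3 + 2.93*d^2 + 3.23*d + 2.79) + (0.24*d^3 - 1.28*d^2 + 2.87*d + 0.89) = 8.38*d^3 + 1.65*d^2 + 6.1*d + 3.68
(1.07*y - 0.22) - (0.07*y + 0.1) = 1.0*y - 0.32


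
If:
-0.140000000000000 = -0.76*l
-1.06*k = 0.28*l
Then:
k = -0.05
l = 0.18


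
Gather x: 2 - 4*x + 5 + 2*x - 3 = 4 - 2*x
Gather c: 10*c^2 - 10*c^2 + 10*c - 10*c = 0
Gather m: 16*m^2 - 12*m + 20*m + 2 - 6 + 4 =16*m^2 + 8*m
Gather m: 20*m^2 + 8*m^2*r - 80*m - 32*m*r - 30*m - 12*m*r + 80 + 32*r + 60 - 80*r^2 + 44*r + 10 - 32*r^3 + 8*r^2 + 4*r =m^2*(8*r + 20) + m*(-44*r - 110) - 32*r^3 - 72*r^2 + 80*r + 150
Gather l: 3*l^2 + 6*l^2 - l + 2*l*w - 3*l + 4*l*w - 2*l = 9*l^2 + l*(6*w - 6)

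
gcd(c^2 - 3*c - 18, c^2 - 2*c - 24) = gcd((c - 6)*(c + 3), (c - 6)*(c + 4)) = c - 6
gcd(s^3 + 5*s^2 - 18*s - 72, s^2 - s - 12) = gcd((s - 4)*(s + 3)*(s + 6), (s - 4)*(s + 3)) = s^2 - s - 12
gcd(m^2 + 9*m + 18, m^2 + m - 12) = 1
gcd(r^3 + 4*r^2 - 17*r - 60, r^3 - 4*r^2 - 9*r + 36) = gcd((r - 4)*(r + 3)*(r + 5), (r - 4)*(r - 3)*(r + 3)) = r^2 - r - 12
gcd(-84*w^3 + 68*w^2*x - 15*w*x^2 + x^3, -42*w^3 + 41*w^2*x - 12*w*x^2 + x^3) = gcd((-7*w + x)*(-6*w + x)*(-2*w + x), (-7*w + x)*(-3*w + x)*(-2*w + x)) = 14*w^2 - 9*w*x + x^2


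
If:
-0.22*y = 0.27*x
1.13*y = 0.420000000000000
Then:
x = -0.30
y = 0.37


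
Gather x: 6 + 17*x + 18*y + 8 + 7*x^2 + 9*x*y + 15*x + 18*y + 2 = 7*x^2 + x*(9*y + 32) + 36*y + 16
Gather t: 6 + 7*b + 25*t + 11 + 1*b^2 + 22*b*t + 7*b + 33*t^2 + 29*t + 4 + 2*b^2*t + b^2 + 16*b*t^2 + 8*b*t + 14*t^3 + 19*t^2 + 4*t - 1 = 2*b^2 + 14*b + 14*t^3 + t^2*(16*b + 52) + t*(2*b^2 + 30*b + 58) + 20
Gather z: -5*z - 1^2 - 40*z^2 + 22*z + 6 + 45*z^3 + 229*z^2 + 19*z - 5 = 45*z^3 + 189*z^2 + 36*z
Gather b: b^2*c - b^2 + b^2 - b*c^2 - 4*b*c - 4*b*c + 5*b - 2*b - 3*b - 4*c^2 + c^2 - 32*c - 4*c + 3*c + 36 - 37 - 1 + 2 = b^2*c + b*(-c^2 - 8*c) - 3*c^2 - 33*c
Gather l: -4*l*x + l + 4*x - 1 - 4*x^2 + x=l*(1 - 4*x) - 4*x^2 + 5*x - 1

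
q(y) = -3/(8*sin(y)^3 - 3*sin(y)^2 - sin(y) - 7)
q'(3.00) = 0.08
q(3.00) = 0.42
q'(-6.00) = -0.04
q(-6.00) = 0.41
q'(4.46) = -0.08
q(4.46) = 0.19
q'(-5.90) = 0.01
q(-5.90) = 0.41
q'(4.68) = -0.01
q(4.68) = 0.18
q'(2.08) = -0.75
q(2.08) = 0.62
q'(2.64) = -0.08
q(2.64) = 0.41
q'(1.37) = 0.87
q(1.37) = 0.90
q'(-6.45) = 0.04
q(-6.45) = 0.43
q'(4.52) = -0.06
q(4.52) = 0.18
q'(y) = -3*(-24*sin(y)^2*cos(y) + 6*sin(y)*cos(y) + cos(y))/(8*sin(y)^3 - 3*sin(y)^2 - sin(y) - 7)^2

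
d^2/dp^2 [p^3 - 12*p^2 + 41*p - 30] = 6*p - 24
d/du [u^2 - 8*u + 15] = 2*u - 8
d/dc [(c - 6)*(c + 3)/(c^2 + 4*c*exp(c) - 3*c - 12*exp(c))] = (-(c - 6)*(c + 3)*(4*c*exp(c) + 2*c - 8*exp(c) - 3) + (2*c - 3)*(c^2 + 4*c*exp(c) - 3*c - 12*exp(c)))/(c^2 + 4*c*exp(c) - 3*c - 12*exp(c))^2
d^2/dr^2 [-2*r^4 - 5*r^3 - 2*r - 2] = 6*r*(-4*r - 5)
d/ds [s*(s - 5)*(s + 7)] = 3*s^2 + 4*s - 35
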